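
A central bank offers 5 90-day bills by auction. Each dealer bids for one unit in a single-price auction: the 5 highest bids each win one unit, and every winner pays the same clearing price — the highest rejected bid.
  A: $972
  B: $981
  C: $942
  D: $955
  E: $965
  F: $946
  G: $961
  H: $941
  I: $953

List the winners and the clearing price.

Bids ranked high→low: 981 (B), 972 (A), 965 (E), 961 (G), 955 (D), 953 (I), 946 (F), …
The 5 highest are B, A, E, G, D.
Highest unsuccessful bid: $953 → clearing price.

B, A, E, G, D; each pays $953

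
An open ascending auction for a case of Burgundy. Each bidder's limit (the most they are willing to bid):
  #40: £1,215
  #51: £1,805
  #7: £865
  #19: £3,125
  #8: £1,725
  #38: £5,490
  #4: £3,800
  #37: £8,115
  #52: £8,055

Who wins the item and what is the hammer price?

#37 wins at £8,055

Sorting limits: 8,115 (#37) > 8,055 (#52) > 5,490 (#38) > 3,800 (#4) > 3,125 (#19) > 1,805 (#51) > …
#52 is the last rival to drop out, at £8,055; #37 remains and wins at that price.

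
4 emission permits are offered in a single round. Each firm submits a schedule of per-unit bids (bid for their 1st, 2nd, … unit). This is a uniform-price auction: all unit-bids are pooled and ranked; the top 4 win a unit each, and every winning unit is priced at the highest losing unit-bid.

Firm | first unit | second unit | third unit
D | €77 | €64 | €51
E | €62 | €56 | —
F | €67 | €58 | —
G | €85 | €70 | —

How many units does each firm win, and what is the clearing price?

D 1, F 1, G 2; clearing price €64

All unit-bids, highest first — top 4: 85 (G-1), 77 (D-1), 70 (G-2), 67 (F-1)
The (k+1)-th unit-bid is €64.
Allocation: D 1, F 1, G 2.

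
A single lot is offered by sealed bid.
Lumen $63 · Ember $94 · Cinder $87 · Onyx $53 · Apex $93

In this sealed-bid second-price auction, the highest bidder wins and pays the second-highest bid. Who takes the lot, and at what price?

Bids in order: 94 (Ember) > 93 (Apex) > 87 (Cinder) > 63 (Lumen) > 53 (Onyx)
Ember is highest; pays the second-highest bid, $93.

Ember pays $93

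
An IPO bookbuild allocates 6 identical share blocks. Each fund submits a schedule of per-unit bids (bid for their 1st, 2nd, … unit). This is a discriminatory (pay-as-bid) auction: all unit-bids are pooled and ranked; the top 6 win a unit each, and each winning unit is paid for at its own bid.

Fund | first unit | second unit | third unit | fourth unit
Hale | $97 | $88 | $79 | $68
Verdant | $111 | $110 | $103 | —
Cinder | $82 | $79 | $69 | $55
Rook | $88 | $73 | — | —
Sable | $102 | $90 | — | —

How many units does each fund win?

Merging the schedules and taking the best 6: 111 (Verdant-1), 110 (Verdant-2), 103 (Verdant-3), 102 (Sable-1), 97 (Hale-1), 90 (Sable-2)
Next rejected bid: $88 (not a price — pay-as-bid).
Allocation: Hale 1, Sable 2, Verdant 3.

Hale 1, Sable 2, Verdant 3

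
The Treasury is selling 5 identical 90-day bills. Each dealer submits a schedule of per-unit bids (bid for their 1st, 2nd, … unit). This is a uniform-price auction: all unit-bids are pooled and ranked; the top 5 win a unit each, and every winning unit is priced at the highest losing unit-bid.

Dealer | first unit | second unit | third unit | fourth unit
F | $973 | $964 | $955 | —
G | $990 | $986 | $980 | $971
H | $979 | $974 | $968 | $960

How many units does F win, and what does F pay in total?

F: 0 units, pays $0

Pooled unit-bids ranked (top 5): 990 (G-1), 986 (G-2), 980 (G-3), 979 (H-1), 974 (H-2)
Highest rejected unit-bid = $973.
F wins 0 unit(s) at $973 each.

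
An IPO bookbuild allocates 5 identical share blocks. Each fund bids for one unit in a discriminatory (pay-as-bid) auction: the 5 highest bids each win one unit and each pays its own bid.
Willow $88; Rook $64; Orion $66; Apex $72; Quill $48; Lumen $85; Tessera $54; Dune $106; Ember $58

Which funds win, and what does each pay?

Dune $106, Willow $88, Lumen $85, Apex $72, Orion $66

Sorting: 106 (Dune), 88 (Willow), 85 (Lumen), 72 (Apex), 66 (Orion), 64 (Rook), 58 (Ember), …
Winners (5 units): Dune, Willow, Lumen, Apex, Orion.
Each winner pays its own bid: Dune $106, Willow $88, Lumen $85, Apex $72, Orion $66.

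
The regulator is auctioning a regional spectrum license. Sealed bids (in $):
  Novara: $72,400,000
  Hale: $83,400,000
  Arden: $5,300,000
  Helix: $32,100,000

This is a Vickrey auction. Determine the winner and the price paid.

Hale pays $72,400,000

Sorting bids: 83,400,000 (Hale) > 72,400,000 (Novara) > 32,100,000 (Helix) > 5,300,000 (Arden)
Hale is highest; pays the second-highest bid, $72,400,000.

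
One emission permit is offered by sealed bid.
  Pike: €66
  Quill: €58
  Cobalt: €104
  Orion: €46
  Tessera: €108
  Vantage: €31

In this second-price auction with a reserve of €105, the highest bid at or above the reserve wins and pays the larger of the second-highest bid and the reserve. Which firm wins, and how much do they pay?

Sorting bids: 108 (Tessera) > 104 (Cobalt) > 66 (Pike) > 58 (Quill) > 46 (Orion) > 31 (Vantage)
Tessera has the top bid at or above the reserve (€108).
max(second-highest €104, reserve €105) = €105.

Tessera pays €105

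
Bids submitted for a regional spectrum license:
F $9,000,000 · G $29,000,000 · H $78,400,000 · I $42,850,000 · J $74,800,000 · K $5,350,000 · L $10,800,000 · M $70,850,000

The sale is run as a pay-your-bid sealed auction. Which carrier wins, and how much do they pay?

H pays $78,400,000

Rule: the highest bidder wins and pays their own bid.
Sorting bids: 78,400,000 (H) > 74,800,000 (J) > 70,850,000 (M) > 42,850,000 (I) > 29,000,000 (G) > 10,800,000 (L) > …
H has the highest bid and pays exactly that: $78,400,000.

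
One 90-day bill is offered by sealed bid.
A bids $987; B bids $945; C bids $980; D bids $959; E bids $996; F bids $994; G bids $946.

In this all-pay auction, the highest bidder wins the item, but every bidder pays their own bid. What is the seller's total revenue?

Total revenue: $6,807

Sorting bids: 996 (E) > 994 (F) > 987 (A) > 980 (C) > 959 (D) > 946 (G) > …
E wins with the top bid; all bids are sunk regardless.
Every bidder forfeits their bid regardless of winning.
Revenue = 987 + 945 + 980 + 959 + 996 + 994 + 946 = $6,807.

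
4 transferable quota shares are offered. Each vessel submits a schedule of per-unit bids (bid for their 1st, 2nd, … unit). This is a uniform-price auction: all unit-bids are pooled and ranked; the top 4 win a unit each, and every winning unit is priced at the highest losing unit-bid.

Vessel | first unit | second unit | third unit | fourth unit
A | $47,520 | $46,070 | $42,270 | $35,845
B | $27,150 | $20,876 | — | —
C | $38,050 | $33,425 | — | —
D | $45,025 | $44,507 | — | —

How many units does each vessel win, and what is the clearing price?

A 2, D 2; clearing price $42,270

All unit-bids, highest first — top 4: 47,520 (A-1), 46,070 (A-2), 45,025 (D-1), 44,507 (D-2)
The (k+1)-th unit-bid is $42,270.
Allocation: A 2, D 2.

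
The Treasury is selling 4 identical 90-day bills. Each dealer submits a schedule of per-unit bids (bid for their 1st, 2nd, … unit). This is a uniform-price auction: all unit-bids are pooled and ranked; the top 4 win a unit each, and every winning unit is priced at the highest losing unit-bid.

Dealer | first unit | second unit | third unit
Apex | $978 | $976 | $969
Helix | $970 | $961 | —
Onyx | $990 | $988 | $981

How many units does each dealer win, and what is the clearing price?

Apex 1, Onyx 3; clearing price $976

Merging the schedules and taking the best 4: 990 (Onyx-1), 988 (Onyx-2), 981 (Onyx-3), 978 (Apex-1)
Highest rejected unit-bid = $976.
Allocation: Apex 1, Onyx 3.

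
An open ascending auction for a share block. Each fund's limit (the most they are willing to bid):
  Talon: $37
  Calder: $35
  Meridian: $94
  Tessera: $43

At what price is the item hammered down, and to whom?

Limits in order: 94 (Meridian) > 43 (Tessera) > 37 (Talon) > 35 (Calder)
Bidding ends when Tessera exits at $43; Meridian takes it.

Meridian wins at $43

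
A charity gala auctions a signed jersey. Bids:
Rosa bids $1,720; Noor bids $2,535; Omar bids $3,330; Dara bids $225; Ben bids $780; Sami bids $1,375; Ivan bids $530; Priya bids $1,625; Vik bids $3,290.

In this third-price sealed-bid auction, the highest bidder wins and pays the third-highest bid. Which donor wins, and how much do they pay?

Omar pays $2,535

Sorting bids: 3,330 (Omar) > 3,290 (Vik) > 2,535 (Noor) > 1,720 (Rosa) > 1,625 (Priya) > 1,375 (Sami) > …
Omar is highest; pays the third-highest bid, $2,535.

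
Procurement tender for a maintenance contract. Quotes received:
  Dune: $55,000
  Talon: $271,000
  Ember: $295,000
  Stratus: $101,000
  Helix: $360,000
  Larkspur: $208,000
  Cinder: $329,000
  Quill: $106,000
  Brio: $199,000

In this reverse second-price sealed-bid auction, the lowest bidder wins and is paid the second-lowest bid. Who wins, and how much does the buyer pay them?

Rule: the lowest bidder wins and is paid the second-lowest bid.
Bids ranked: 55,000 (Dune) < 101,000 (Stratus) < 106,000 (Quill) < 199,000 (Brio) < 208,000 (Larkspur) < 271,000 (Talon) < …
Dune wins with the lowest bid; price is set by the runner-up at $101,000.

Dune is paid $101,000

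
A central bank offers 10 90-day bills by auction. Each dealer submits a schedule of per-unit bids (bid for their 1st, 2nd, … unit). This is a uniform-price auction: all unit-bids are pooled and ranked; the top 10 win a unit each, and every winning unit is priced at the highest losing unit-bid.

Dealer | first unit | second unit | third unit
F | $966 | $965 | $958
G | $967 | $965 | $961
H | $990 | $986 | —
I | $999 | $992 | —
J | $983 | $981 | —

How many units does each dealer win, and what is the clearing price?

F 2, G 2, H 2, I 2, J 2; clearing price $961

All unit-bids, highest first — top 10: 999 (I-1), 992 (I-2), 990 (H-1), 986 (H-2), 983 (J-1), 981 (J-2), 967 (G-1), 966 (F-1), 965 (F-2), 965 (G-2)
First bid not allocated: $961.
Allocation: F 2, G 2, H 2, I 2, J 2.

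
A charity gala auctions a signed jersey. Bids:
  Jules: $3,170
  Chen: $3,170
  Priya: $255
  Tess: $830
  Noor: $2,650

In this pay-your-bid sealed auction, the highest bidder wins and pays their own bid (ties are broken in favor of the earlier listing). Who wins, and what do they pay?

Rule: the highest bidder wins and pays their own bid.
Sorting bids: 3,170 (Jules) > 3,170 (Chen) > 2,650 (Noor) > 830 (Tess) > 255 (Priya)
Jules and Chen tie at $3,170; tie-break gives it to Jules.
First-price: Jules pays what they bid, $3,170.

Jules pays $3,170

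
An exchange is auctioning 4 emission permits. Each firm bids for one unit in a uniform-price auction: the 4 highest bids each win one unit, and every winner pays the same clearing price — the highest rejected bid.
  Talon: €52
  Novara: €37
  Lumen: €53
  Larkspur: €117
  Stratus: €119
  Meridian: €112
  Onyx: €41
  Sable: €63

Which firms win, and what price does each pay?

Stratus, Larkspur, Meridian, Sable; each pays €53

Sorting: 119 (Stratus), 117 (Larkspur), 112 (Meridian), 63 (Sable), 53 (Lumen), 52 (Talon), …
The 4 highest are Stratus, Larkspur, Meridian, Sable.
First losing bid is Lumen's €53, which sets the uniform price.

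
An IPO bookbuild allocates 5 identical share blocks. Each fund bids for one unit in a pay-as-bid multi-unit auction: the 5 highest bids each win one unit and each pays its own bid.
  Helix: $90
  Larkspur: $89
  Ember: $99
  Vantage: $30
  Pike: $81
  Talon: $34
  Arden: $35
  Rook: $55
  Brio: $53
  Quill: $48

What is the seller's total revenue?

Total revenue: $414

Bids ranked high→low: 99 (Ember), 90 (Helix), 89 (Larkspur), 81 (Pike), 55 (Rook), 53 (Brio), 48 (Quill), …
Winners (5 units): Ember, Helix, Larkspur, Pike, Rook.
Total revenue = 99 + 90 + 89 + 81 + 55 = $414.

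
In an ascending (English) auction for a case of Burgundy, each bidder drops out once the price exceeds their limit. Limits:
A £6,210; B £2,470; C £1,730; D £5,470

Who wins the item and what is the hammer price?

Sorting limits: 6,210 (A) > 5,470 (D) > 2,470 (B) > 1,730 (C)
Once the price passes £5,470, only A is left; the hammer falls at D's limit of £5,470.

A wins at £5,470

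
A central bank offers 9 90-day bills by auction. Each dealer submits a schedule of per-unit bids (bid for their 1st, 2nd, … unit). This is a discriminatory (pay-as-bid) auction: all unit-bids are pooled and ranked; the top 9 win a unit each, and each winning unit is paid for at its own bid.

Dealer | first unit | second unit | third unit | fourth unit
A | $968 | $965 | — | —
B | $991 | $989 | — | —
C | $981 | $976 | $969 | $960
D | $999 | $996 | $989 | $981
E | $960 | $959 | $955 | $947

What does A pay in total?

A pays $0

All unit-bids, highest first — top 9: 999 (D-1), 996 (D-2), 991 (B-1), 989 (B-2), 989 (D-3), 981 (C-1), 981 (D-4), 976 (C-2), 969 (C-3)
Next rejected bid: $968 (not a price — pay-as-bid).
A wins no units.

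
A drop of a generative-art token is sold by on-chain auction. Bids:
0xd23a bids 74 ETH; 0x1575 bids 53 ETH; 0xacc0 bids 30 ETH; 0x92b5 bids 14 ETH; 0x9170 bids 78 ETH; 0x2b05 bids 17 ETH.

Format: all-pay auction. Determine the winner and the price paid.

0x9170 pays 78 ETH

Rule: the highest bidder wins the item, but every bidder pays their own bid.
Bids in order: 78 (0x9170) > 74 (0xd23a) > 53 (0x1575) > 30 (0xacc0) > 17 (0x2b05) > 14 (0x92b5)
0x9170 wins with the top bid; all bids are sunk regardless.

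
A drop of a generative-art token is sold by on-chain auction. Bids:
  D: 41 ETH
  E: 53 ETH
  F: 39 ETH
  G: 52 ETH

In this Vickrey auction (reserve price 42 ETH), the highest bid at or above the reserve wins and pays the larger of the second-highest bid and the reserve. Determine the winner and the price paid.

Bids ranked: 53 (E) > 52 (G) > 41 (D) > 39 (F)
Highest eligible bid: E at 53 ETH.
Second-highest bid 52 ETH exceeds the reserve 42 ETH → payment 52 ETH.

E pays 52 ETH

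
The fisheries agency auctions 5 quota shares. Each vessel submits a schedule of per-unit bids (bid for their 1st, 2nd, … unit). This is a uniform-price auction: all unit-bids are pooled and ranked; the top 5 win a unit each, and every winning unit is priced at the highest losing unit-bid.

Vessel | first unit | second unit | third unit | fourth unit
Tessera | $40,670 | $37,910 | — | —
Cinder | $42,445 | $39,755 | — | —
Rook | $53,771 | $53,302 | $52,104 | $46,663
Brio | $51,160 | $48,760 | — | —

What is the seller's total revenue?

Total revenue: $233,315

Pooled unit-bids ranked (top 5): 53,771 (Rook-1), 53,302 (Rook-2), 52,104 (Rook-3), 51,160 (Brio-1), 48,760 (Brio-2)
Highest rejected unit-bid = $46,663.
Allocation: Brio 2, Rook 3. Every unit priced at $46,663.
Revenue = 5 × 46,663 = $233,315.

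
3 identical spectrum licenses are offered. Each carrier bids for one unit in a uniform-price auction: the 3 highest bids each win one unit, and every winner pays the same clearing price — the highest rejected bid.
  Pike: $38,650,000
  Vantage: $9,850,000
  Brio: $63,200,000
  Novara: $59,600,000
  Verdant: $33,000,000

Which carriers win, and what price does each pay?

Brio, Novara, Pike; each pays $33,000,000

Bids ranked high→low: 63,200,000 (Brio), 59,600,000 (Novara), 38,650,000 (Pike), 33,000,000 (Verdant), 9,850,000 (Vantage)
Top 3: Brio, Novara, Pike.
Highest unsuccessful bid: $33,000,000 → clearing price.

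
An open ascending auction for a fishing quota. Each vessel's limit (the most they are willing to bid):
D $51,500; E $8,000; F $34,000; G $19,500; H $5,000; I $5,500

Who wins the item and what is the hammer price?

Sorting limits: 51,500 (D) > 34,000 (F) > 19,500 (G) > 8,000 (E) > 5,500 (I) > 5,000 (H)
Bidding ends when F exits at $34,000; D takes it.

D wins at $34,000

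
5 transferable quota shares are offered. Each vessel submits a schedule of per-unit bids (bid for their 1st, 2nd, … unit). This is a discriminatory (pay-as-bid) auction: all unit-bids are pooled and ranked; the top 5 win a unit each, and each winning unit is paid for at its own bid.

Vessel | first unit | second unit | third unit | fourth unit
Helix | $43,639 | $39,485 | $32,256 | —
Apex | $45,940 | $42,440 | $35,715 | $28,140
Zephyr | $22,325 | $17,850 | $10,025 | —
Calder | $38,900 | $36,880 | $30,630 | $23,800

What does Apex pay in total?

Pooled unit-bids ranked (top 5): 45,940 (Apex-1), 43,639 (Helix-1), 42,440 (Apex-2), 39,485 (Helix-2), 38,900 (Calder-1)
Next rejected bid: $36,880 (not a price — pay-as-bid).
Apex's winning unit-bids: 45,940 + 42,440 = $88,380.

Apex pays $88,380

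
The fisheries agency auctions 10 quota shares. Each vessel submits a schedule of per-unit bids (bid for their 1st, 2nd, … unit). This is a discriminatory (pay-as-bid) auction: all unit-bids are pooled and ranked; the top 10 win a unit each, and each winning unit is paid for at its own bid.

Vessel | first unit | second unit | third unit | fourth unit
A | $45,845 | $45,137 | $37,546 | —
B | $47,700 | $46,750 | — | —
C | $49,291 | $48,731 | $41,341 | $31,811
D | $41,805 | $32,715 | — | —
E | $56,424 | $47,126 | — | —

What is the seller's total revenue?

Total revenue: $470,150

All unit-bids, highest first — top 10: 56,424 (E-1), 49,291 (C-1), 48,731 (C-2), 47,700 (B-1), 47,126 (E-2), 46,750 (B-2), 45,845 (A-1), 45,137 (A-2), 41,805 (D-1), 41,341 (C-3)
Next rejected bid: $37,546 (not a price — pay-as-bid).
Each winning unit pays its own bid.
Revenue = 56,424 + 49,291 + 48,731 + 47,700 + 47,126 + 46,750 + 45,845 + 45,137 + 41,805 + 41,341 = $470,150.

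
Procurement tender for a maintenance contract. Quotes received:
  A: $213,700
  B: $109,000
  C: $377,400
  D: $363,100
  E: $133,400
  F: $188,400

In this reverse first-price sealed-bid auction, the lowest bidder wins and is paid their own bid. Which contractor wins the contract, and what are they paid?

B is paid $109,000

Sorting bids: 109,000 (B) < 133,400 (E) < 188,400 (F) < 213,700 (A) < 363,100 (D) < 377,400 (C)
First-price: B is paid what they bid, $109,000.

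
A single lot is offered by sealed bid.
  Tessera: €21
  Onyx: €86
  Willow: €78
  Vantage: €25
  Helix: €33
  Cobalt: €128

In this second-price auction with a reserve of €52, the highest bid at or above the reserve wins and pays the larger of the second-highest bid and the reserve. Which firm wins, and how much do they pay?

Cobalt pays €86

Second-price auction with a reserve of €52: the highest bid at or above the reserve wins and pays the larger of the second-highest bid and the reserve.
Bids ranked: 128 (Cobalt) > 86 (Onyx) > 78 (Willow) > 33 (Helix) > 25 (Vantage) > 21 (Tessera)
Highest eligible bid: Cobalt at €128.
max(second-highest €86, reserve €52) = €86; the reserve does not bind.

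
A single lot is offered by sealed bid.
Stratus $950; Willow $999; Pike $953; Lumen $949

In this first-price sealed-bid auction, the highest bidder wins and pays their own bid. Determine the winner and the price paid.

Willow pays $999

Bids ranked: 999 (Willow) > 953 (Pike) > 950 (Stratus) > 949 (Lumen)
First-price: Willow pays what they bid, $999.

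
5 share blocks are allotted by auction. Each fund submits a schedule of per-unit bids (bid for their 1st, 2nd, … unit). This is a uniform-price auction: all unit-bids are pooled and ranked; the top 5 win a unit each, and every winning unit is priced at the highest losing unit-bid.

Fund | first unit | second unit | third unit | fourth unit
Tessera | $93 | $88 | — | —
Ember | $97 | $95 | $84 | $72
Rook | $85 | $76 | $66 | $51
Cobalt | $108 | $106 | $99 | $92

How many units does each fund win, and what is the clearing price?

Merging the schedules and taking the best 5: 108 (Cobalt-1), 106 (Cobalt-2), 99 (Cobalt-3), 97 (Ember-1), 95 (Ember-2)
First bid not allocated: $93.
Allocation: Cobalt 3, Ember 2.

Cobalt 3, Ember 2; clearing price $93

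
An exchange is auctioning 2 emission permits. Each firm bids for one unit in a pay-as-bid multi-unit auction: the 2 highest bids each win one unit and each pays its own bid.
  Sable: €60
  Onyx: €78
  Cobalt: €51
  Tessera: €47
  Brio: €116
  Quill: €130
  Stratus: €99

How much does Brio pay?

Brio pays €116

Ordering the bids: 130 (Quill), 116 (Brio), 99 (Stratus), 78 (Onyx), …
Winners (2 units): Quill, Brio.
Brio wins → own bid €116.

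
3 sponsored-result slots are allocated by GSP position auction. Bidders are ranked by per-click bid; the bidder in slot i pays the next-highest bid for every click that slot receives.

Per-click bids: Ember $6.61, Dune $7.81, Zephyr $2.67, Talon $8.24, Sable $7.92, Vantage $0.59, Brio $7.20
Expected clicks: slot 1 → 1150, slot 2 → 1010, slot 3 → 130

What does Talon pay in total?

Ranked by bid: $8.24 (Talon) > $7.92 (Sable) > $7.81 (Dune) > $7.20 (Brio) > …
Talon holds slot 1 → pays next bid $7.92 × 1150 clicks = $9108.00.

Talon pays $9108.00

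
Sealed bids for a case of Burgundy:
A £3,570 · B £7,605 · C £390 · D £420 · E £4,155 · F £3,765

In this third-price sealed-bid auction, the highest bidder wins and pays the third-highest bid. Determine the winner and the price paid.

Rule: the highest bidder wins and pays the third-highest bid.
Bids ranked: 7,605 (B) > 4,155 (E) > 3,765 (F) > 3,570 (A) > 420 (D) > 390 (C)
B wins; payment is bid #3 in the ranking = £3,765.

B pays £3,765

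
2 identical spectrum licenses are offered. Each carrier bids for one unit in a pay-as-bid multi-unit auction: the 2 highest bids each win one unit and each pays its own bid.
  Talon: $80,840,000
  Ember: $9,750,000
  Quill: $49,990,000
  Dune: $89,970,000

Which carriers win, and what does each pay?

Dune $89,970,000, Talon $80,840,000

Sorting: 89,970,000 (Dune), 80,840,000 (Talon), 49,990,000 (Quill), 9,750,000 (Ember)
Top 2: Dune, Talon.
Each winner pays its own bid: Dune $89,970,000, Talon $80,840,000.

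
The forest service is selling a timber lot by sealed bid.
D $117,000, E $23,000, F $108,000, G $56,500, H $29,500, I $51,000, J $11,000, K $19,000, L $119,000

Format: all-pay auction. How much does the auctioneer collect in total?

Total revenue: $534,000

Bids ranked: 119,000 (L) > 117,000 (D) > 108,000 (F) > 56,500 (G) > 51,000 (I) > 29,500 (H) > …
Every bidder forfeits their bid regardless of winning.
Revenue = 117,000 + 23,000 + 108,000 + 56,500 + 29,500 + 51,000 + 11,000 + 19,000 + 119,000 = $534,000.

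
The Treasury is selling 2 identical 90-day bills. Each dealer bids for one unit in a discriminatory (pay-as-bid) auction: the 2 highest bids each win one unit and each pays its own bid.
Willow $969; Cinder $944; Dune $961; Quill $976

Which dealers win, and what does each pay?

Sorting: 976 (Quill), 969 (Willow), 961 (Dune), 944 (Cinder)
Winners (2 units): Quill, Willow.
Each winner pays its own bid: Quill $976, Willow $969.

Quill $976, Willow $969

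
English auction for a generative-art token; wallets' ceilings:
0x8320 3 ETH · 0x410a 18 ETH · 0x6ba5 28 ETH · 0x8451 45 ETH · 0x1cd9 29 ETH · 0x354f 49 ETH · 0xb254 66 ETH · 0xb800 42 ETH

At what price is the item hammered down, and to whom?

Limits ranked: 66 (0xb254) > 49 (0x354f) > 45 (0x8451) > 42 (0xb800) > 29 (0x1cd9) > 28 (0x6ba5) > …
0x354f is the last rival to drop out, at 49 ETH; 0xb254 remains and wins at that price.

0xb254 wins at 49 ETH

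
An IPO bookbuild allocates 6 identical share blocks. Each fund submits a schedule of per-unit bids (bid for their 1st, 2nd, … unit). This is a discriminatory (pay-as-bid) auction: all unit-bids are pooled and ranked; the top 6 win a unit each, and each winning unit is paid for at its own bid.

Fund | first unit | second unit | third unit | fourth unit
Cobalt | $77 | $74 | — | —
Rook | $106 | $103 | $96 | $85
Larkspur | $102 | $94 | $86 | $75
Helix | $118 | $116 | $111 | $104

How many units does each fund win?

Merging the schedules and taking the best 6: 118 (Helix-1), 116 (Helix-2), 111 (Helix-3), 106 (Rook-1), 104 (Helix-4), 103 (Rook-2)
Next rejected bid: $102 (not a price — pay-as-bid).
Allocation: Helix 4, Rook 2.

Helix 4, Rook 2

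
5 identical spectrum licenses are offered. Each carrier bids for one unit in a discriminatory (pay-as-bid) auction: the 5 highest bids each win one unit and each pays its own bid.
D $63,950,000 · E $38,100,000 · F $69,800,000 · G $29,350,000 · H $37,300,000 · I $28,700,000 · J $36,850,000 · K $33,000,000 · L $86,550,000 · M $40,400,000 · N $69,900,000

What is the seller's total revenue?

Sorting: 86,550,000 (L), 69,900,000 (N), 69,800,000 (F), 63,950,000 (D), 40,400,000 (M), 38,100,000 (E), 37,300,000 (H), …
The 5 highest are L, N, F, D, M.
Total revenue = 86,550,000 + 69,900,000 + 69,800,000 + 63,950,000 + 40,400,000 = $330,600,000.

Total revenue: $330,600,000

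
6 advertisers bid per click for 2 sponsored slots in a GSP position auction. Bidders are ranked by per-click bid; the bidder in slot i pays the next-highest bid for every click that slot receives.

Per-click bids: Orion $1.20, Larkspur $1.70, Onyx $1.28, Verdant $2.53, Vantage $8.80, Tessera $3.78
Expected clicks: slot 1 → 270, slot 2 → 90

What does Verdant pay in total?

Ranked by bid: $8.80 (Vantage) > $3.78 (Tessera) > $2.53 (Verdant) > …
Verdant ranks below slot 2 → no slot, pays nothing.

Verdant pays $0.00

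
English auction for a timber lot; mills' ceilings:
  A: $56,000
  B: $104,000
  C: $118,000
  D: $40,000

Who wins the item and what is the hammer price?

Rule: the price rises until one bidder remains; the winner pays the price at which the last rival dropped out.
Sorting limits: 118,000 (C) > 104,000 (B) > 56,000 (A) > 40,000 (D)
Once the price passes $104,000, only C is left; the hammer falls at B's limit of $104,000.

C wins at $104,000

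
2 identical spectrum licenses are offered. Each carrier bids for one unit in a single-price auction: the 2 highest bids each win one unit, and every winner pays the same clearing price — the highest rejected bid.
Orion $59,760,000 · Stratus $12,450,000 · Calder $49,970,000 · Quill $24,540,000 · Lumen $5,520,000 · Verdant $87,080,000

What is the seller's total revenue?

Total revenue: $99,940,000

Ordering the bids: 87,080,000 (Verdant), 59,760,000 (Orion), 49,970,000 (Calder), 24,540,000 (Quill), …
Top 2: Verdant, Orion.
Clearing price = highest rejected bid = $49,970,000.
Total revenue = 2 × $49,970,000 = $99,940,000.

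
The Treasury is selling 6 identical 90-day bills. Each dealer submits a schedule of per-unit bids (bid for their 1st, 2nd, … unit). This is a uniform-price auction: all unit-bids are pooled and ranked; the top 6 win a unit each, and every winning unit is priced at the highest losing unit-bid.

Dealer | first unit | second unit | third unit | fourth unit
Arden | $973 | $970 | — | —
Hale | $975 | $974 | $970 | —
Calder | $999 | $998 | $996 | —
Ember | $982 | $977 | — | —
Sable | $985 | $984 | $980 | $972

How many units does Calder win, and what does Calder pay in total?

Calder: 3 units, pays $2,940

Pooled unit-bids ranked (top 6): 999 (Calder-1), 998 (Calder-2), 996 (Calder-3), 985 (Sable-1), 984 (Sable-2), 982 (Ember-1)
First bid not allocated: $980.
Calder wins 3 unit(s) at $980 each.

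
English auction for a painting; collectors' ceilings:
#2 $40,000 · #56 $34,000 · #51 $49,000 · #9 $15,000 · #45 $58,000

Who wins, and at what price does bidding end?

Limits ranked: 58,000 (#45) > 49,000 (#51) > 40,000 (#2) > 34,000 (#56) > 15,000 (#9)
Bidding ends when #51 exits at $49,000; #45 takes it.

#45 wins at $49,000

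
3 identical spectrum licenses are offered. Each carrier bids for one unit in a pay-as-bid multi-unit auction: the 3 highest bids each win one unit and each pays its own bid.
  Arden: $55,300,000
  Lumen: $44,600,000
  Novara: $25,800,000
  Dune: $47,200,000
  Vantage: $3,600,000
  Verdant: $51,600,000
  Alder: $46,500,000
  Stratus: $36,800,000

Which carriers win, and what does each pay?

Bids ranked high→low: 55,300,000 (Arden), 51,600,000 (Verdant), 47,200,000 (Dune), 46,500,000 (Alder), 44,600,000 (Lumen), …
Winners (3 units): Arden, Verdant, Dune.
Each winner pays its own bid: Arden $55,300,000, Verdant $51,600,000, Dune $47,200,000.

Arden $55,300,000, Verdant $51,600,000, Dune $47,200,000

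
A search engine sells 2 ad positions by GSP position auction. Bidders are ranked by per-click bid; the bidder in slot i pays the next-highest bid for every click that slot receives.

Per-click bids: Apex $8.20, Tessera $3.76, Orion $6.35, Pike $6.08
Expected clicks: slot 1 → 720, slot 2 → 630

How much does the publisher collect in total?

Ranked by bid: $8.20 (Apex) > $6.35 (Orion) > $6.08 (Pike) > …
Slot 1: Apex pays $6.35 × 720 = $4572.00
Slot 2: Orion pays $6.08 × 630 = $3830.40
Total = $8402.40

Total revenue: $8402.40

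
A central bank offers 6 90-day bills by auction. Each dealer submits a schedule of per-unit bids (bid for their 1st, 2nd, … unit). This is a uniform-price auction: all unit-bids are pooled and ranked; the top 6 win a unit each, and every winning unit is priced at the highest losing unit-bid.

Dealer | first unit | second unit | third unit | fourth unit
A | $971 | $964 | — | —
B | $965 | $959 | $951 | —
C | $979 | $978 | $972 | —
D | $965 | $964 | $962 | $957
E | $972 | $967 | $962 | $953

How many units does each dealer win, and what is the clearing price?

Merging the schedules and taking the best 6: 979 (C-1), 978 (C-2), 972 (C-3), 972 (E-1), 971 (A-1), 967 (E-2)
Highest rejected unit-bid = $965.
Allocation: A 1, C 3, E 2.

A 1, C 3, E 2; clearing price $965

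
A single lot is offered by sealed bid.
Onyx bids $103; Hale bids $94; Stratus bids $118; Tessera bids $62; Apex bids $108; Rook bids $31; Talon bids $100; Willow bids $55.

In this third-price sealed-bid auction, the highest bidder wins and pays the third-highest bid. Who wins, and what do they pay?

Third-price sealed-bid auction: the highest bidder wins and pays the third-highest bid.
Bids ranked: 118 (Stratus) > 108 (Apex) > 103 (Onyx) > 100 (Talon) > 94 (Hale) > 62 (Tessera) > …
Stratus wins; payment is bid #3 in the ranking = $103.

Stratus pays $103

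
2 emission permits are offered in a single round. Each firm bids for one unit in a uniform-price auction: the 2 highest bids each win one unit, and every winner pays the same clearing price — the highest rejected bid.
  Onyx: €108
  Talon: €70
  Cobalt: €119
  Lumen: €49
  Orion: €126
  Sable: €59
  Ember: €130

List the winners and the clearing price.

Ember, Orion; each pays €119

Ordering the bids: 130 (Ember), 126 (Orion), 119 (Cobalt), 108 (Onyx), …
The 2 highest are Ember, Orion.
Clearing price = highest rejected bid = €119.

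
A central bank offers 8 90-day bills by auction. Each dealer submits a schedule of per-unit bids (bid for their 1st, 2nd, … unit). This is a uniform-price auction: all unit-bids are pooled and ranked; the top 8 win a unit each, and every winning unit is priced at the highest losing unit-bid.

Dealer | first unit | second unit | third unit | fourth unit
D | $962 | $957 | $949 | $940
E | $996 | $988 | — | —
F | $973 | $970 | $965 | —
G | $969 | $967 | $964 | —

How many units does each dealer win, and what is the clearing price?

Pooled unit-bids ranked (top 8): 996 (E-1), 988 (E-2), 973 (F-1), 970 (F-2), 969 (G-1), 967 (G-2), 965 (F-3), 964 (G-3)
The (k+1)-th unit-bid is $962.
Allocation: E 2, F 3, G 3.

E 2, F 3, G 3; clearing price $962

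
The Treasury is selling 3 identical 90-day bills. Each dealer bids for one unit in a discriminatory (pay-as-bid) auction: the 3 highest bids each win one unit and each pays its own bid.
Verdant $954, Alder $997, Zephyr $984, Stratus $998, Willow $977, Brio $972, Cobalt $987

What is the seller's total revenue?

Total revenue: $2,982

Sorting: 998 (Stratus), 997 (Alder), 987 (Cobalt), 984 (Zephyr), 977 (Willow), …
Winners (3 units): Stratus, Alder, Cobalt.
Total revenue = 998 + 997 + 987 = $2,982.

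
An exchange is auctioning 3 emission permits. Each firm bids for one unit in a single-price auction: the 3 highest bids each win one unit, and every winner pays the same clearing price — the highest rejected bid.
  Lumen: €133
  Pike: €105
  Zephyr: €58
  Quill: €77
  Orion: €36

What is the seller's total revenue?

Ordering the bids: 133 (Lumen), 105 (Pike), 77 (Quill), 58 (Zephyr), 36 (Orion)
Top 3: Lumen, Pike, Quill.
Clearing price = highest rejected bid = €58.
Total revenue = 3 × €58 = €174.

Total revenue: €174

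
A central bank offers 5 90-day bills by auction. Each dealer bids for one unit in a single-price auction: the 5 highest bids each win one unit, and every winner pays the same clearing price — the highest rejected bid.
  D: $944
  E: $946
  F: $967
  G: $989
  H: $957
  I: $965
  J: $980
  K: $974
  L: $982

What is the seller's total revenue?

Total revenue: $4,825

Bids ranked high→low: 989 (G), 982 (L), 980 (J), 974 (K), 967 (F), 965 (I), 957 (H), …
Winners (5 units): G, L, J, K, F.
Clearing price = highest rejected bid = $965.
Total revenue = 5 × $965 = $4,825.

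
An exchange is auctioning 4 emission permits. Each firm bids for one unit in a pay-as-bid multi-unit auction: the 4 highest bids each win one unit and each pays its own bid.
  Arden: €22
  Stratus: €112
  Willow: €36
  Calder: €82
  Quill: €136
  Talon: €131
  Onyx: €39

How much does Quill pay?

Quill pays €136

Bids ranked high→low: 136 (Quill), 131 (Talon), 112 (Stratus), 82 (Calder), 39 (Onyx), 36 (Willow), …
Top 4: Quill, Talon, Stratus, Calder.
Quill wins → own bid €136.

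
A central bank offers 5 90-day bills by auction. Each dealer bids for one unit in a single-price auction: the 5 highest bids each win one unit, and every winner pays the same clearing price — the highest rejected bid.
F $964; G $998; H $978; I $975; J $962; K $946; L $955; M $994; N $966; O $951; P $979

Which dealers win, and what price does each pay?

G, M, P, H, I; each pays $966

Sorting: 998 (G), 994 (M), 979 (P), 978 (H), 975 (I), 966 (N), 964 (F), …
Top 5: G, M, P, H, I.
Clearing price = highest rejected bid = $966.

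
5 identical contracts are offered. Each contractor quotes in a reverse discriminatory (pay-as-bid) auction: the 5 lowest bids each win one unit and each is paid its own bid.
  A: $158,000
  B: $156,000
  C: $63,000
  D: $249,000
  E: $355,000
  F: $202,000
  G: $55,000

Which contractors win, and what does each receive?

Bids ranked low→high: 55,000 (G), 63,000 (C), 156,000 (B), 158,000 (A), 202,000 (F), 249,000 (D), 355,000 (E)
Winners (5 units): G, C, B, A, F.
Each winner is paid its own bid: G $55,000, C $63,000, B $156,000, A $158,000, F $202,000.

G $55,000, C $63,000, B $156,000, A $158,000, F $202,000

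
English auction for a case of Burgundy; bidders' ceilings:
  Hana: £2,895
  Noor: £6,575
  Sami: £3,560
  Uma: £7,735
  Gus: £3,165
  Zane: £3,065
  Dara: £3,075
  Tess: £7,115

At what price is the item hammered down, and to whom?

Open ascending-bid auction: the price rises until one bidder remains; the winner pays the price at which the last rival dropped out.
Limits in order: 7,735 (Uma) > 7,115 (Tess) > 6,575 (Noor) > 3,560 (Sami) > 3,165 (Gus) > 3,075 (Dara) > …
Tess is the last rival to drop out, at £7,115; Uma remains and wins at that price.

Uma wins at £7,115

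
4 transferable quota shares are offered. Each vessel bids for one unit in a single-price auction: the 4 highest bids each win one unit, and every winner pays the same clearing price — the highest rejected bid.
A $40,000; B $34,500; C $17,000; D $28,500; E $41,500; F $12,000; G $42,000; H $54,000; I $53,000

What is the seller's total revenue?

Total revenue: $160,000

Sorting: 54,000 (H), 53,000 (I), 42,000 (G), 41,500 (E), 40,000 (A), 34,500 (B), …
Winners (4 units): H, I, G, E.
First losing bid is A's $40,000, which sets the uniform price.
Total revenue = 4 × $40,000 = $160,000.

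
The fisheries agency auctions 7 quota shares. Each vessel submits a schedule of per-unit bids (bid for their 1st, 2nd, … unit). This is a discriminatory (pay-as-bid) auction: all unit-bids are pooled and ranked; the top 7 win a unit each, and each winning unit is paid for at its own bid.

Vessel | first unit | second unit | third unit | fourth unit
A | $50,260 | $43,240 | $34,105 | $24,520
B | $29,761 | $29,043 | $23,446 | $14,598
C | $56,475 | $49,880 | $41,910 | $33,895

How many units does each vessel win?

Merging the schedules and taking the best 7: 56,475 (C-1), 50,260 (A-1), 49,880 (C-2), 43,240 (A-2), 41,910 (C-3), 34,105 (A-3), 33,895 (C-4)
Next rejected bid: $29,761 (not a price — pay-as-bid).
Allocation: A 3, C 4.

A 3, C 4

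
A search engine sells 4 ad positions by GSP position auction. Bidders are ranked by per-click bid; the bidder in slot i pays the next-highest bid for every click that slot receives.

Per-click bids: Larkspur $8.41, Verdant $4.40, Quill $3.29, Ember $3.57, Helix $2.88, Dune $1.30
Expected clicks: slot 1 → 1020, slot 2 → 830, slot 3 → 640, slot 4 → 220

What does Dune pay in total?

Per-click bids in order: $8.41 (Larkspur) > $4.40 (Verdant) > $3.57 (Ember) > $3.29 (Quill) > $2.88 (Helix) > …
Dune ranks below slot 4 → no slot, pays nothing.

Dune pays $0.00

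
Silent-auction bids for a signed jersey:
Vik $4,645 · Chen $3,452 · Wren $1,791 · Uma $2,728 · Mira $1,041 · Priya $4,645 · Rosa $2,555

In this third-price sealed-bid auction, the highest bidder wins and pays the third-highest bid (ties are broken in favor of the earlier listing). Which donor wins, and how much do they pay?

Rule: the highest bidder wins and pays the third-highest bid.
Sorting bids: 4,645 (Vik) > 4,645 (Priya) > 3,452 (Chen) > 2,728 (Uma) > 2,555 (Rosa) > 1,791 (Wren) > …
Vik and Priya tie at $4,645; tie-break gives it to Vik.
Vik wins; payment is bid #3 in the ranking = $3,452.

Vik pays $3,452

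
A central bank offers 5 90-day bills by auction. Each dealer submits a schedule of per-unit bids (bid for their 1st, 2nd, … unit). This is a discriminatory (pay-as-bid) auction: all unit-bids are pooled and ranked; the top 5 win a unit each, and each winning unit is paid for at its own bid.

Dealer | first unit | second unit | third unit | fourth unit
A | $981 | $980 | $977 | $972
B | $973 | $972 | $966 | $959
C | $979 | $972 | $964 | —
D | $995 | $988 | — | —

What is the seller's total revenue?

Total revenue: $4,923

All unit-bids, highest first — top 5: 995 (D-1), 988 (D-2), 981 (A-1), 980 (A-2), 979 (C-1)
Next rejected bid: $977 (not a price — pay-as-bid).
Each winning unit pays its own bid.
Revenue = 995 + 988 + 981 + 980 + 979 = $4,923.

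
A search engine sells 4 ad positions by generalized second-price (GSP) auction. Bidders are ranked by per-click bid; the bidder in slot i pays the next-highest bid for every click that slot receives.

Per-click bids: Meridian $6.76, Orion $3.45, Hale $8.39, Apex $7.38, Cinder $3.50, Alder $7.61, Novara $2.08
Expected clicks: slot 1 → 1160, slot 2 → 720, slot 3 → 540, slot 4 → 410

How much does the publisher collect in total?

Total revenue: $19226.60

Ranked by bid: $8.39 (Hale) > $7.61 (Alder) > $7.38 (Apex) > $6.76 (Meridian) > $3.50 (Cinder) > …
Slot 1: Hale pays $7.61 × 1160 = $8827.60
Slot 2: Alder pays $7.38 × 720 = $5313.60
Slot 3: Apex pays $6.76 × 540 = $3650.40
Slot 4: Meridian pays $3.50 × 410 = $1435.00
Total = $19226.60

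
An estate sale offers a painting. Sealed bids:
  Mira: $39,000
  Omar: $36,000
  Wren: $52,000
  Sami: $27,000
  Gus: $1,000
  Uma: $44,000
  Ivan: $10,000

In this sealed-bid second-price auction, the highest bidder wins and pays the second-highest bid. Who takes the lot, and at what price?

Rule: the highest bidder wins and pays the second-highest bid.
Sorting bids: 52,000 (Wren) > 44,000 (Uma) > 39,000 (Mira) > 36,000 (Omar) > 27,000 (Sami) > 10,000 (Ivan) > …
Second-price: Wren pays Uma's bid of $44,000.

Wren pays $44,000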